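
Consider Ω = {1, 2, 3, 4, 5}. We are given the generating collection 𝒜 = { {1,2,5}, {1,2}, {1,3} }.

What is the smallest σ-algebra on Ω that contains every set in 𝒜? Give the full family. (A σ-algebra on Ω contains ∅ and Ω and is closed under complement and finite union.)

Start: 𝒜 ∪ {∅, Ω} = { {}, {1,2}, {1,3}, {1,2,5}, Ω }.
Step 1: 5 new —
  {3,4}  = Ω∖{1,2,5}
  {1,2,3}  = {1,2} ∪ {1,3}
  {2,4,5}  = Ω∖{1,3}
  {3,4,5}  = Ω∖{1,2}
  {1,2,3,5}  = {1,2,5} ∪ {1,3}
  (now 10)
Step 2: +7 →
  {4}  = Ω∖{1,2,3,5}
  {4,5}  = Ω∖{1,2,3}
  {1,3,4}  = {3,4} ∪ {1,3}
  {1,2,3,4}  = {3,4} ∪ {1,2,3}
  {1,2,4,5}  = {1,2} ∪ {2,4,5}
  {1,3,4,5}  = {3,4,5} ∪ {1,3}
  {2,3,4,5}  = {3,4,5} ∪ {2,4,5}
  (now 17)
Step 3. New:
  {1}  = Ω∖{2,3,4,5}
  {2}  = Ω∖{1,3,4,5}
  {3}  = Ω∖{1,2,4,5}
  {5}  = Ω∖{1,2,3,4}
  {2,5}  = Ω∖{1,3,4}
  {1,2,4}  = {1,2} ∪ {4}
  (now 23)
Step 4: 9 new —
  {1,4}  = {4} ∪ {1}
  {1,5}  = {5} ∪ {1}
  {2,3}  = {2} ∪ {3}
  {2,4}  = {2} ∪ {4}
  {3,5}  = Ω∖{1,2,4}
  {1,3,5}  = {5} ∪ {1,3}
  {1,4,5}  = {4,5} ∪ {1}
  {2,3,4}  = {3,4} ∪ {2}
  {2,3,5}  = {2,5} ∪ {3}
  (now 32)
Step 5: no new sets; the family is a σ-algebra.

Hence σ(𝒜) has 32 members: { {}, {1}, {2}, {3}, {4}, {5}, {1,2}, {1,3}, {1,4}, {1,5}, {2,3}, {2,4}, {2,5}, {3,4}, {3,5}, {4,5}, {1,2,3}, {1,2,4}, {1,2,5}, {1,3,4}, {1,3,5}, {1,4,5}, {2,3,4}, {2,3,5}, {2,4,5}, {3,4,5}, {1,2,3,4}, {1,2,3,5}, {1,2,4,5}, {1,3,4,5}, {2,3,4,5}, Ω }.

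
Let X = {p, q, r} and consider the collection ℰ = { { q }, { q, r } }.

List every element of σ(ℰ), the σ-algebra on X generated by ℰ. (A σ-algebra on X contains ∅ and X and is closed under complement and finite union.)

Take S₀ = ℰ ∪ {∅, X} = { {}, { q }, { q, r }, X }.
Step 1 (2 new):
  { p }  = ᶜ of { q, r }
  { p, r }  = ᶜ of { q }
  |family| = 6
Step 2 (1 new):
  { p, q }  = { q } ∪ { p }
  |family| = 7
Step 3 (1 new):
  { r }  = ᶜ of { p, q }
  |family| = 8
Step 4: closed — nothing new.

σ(ℰ) = { {}, { p }, { q }, { r }, { p, q }, { p, r }, { q, r }, X }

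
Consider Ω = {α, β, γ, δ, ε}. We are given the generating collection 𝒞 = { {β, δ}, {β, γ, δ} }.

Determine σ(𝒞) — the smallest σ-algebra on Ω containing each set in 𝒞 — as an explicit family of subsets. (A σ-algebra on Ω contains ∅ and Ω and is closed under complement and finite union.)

σ(𝒞) (8 sets): { ∅, {γ}, {α, ε}, {β, δ}, {α, γ, ε}, {β, γ, δ}, {α, β, δ, ε}, Ω }

Working:
Seed the family with 𝒞 together with ∅ and Ω: { ∅, {β, δ}, {β, γ, δ}, Ω }.
Round 1: 2 new —
  {α, ε}  = {β, γ, δ}ᶜ
  {α, γ, ε}  = {β, δ}ᶜ
  — 6 sets.
Round 2 adds 1:
  {α, β, δ, ε}  = {α, ε} ∪ {β, δ}
  — 7 sets.
Round 3. New:
  {γ}  = {α, β, δ, ε}ᶜ
  — 8 sets.
Round 4: closed — nothing new.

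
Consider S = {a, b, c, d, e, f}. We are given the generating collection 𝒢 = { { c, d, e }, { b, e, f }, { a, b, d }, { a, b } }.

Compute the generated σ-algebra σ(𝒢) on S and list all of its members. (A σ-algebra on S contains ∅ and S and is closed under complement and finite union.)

Take S₀ = 𝒢 ∪ {∅, S} = { {  }, { a, b }, { a, b, d }, { b, e, f }, { c, d, e }, S }.
Pass 1: 8 new —
  { a, b, f }  = ᶜ of { c, d, e }
  { a, c, d }  = ᶜ of { b, e, f }
  { c, e, f }  = ᶜ of { a, b, d }
  { a, b, e, f }  = { a, b } ∪ { b, e, f }
  { c, d, e, f }  = ᶜ of { a, b }
  { a, b, c, d, e }  = { c, d, e } ∪ { a, b }
  { a, b, d, e, f }  = { b, e, f } ∪ { a, b, d }
  { b, c, d, e, f }  = { c, d, e } ∪ { b, e, f }
  [14 total]
Pass 2: 11 new —
  { a }  = ᶜ of { b, c, d, e, f }
  { c }  = ᶜ of { a, b, d, e, f }
  { f }  = ᶜ of { a, b, c, d, e }
  { c, d }  = ᶜ of { a, b, e, f }
  { a, b, c, d }  = { a, b } ∪ { a, c, d }
  { a, b, d, f }  = { a, b, d } ∪ { a, b, f }
  { a, c, d, e }  = { c, d, e } ∪ { a, c, d }
  { b, c, e, f }  = { b, e, f } ∪ { c, e, f }
  { a, b, c, d, f }  = { a, c, d } ∪ { a, b, f }
  { a, b, c, e, f }  = { a, b } ∪ { c, e, f }
  { a, c, d, e, f }  = { c, d, e, f } ∪ { a, c, d }
  [25 total]
Pass 3: 15 new —
  { b }  = ᶜ of { a, c, d, e, f }
  { d }  = ᶜ of { a, b, c, e, f }
  { e }  = ᶜ of { a, b, c, d, f }
  { a, c }  = { c } ∪ { a }
  { a, d }  = ᶜ of { b, c, e, f }
  { a, f }  = { f } ∪ { a }
  { b, f }  = ᶜ of { a, c, d, e }
  { c, e }  = ᶜ of { a, b, d, f }
  { c, f }  = { f } ∪ { c }
  { e, f }  = ᶜ of { a, b, c, d }
  { a, b, c }  = { a, b } ∪ { c }
  { c, d, f }  = { c, d } ∪ { f }
  { a, b, c, f }  = { c } ∪ { a, b, f }
  { a, c, d, f }  = { a, c, d } ∪ { f }
  { a, c, e, f }  = { c, e, f } ∪ { a }
  [40 total]
Pass 4 (23 new):
  { a, e }  = { a } ∪ { e }
  { b, c }  = { b } ∪ { c }
  { b, d }  = ᶜ of { a, c, e, f }
  { b, e }  = ᶜ of { a, c, d, f }
  { d, e }  = ᶜ of { a, b, c, f }
  { d, f }  = { d } ∪ { f }
  { a, b, e }  = ᶜ of { c, d, f }
  { a, c, e }  = { a, c } ∪ { c, e }
  { a, c, f }  = { a, f } ∪ { a, c }
  { a, d, e }  = { a, d } ∪ { e }
  { a, d, f }  = { a, f } ∪ { d }
  { a, e, f }  = { a, f } ∪ { e, f }
  { b, c, d }  = { c, d } ∪ { b }
  { b, c, e }  = { b } ∪ { c, e }
  { b, c, f }  = { b } ∪ { c, f }
  { b, d, f }  = { b, f } ∪ { d }
  { d, e, f }  = ᶜ of { a, b, c }
  { a, b, c, e }  = { c, e } ∪ { a, b, c }
  { a, b, d, e }  = ᶜ of { c, f }
  { a, d, e, f }  = { e, f } ∪ { a, d }
  { b, c, d, e }  = ᶜ of { a, f }
  { b, c, d, f }  = { c, d } ∪ { b, f }
  { b, d, e, f }  = ᶜ of { a, c }
  [63 total]
Pass 5 adds 1:
  { b, d, e }  = ᶜ of { a, c, f }
  [64 total]
Pass 6: no new sets; the family is a σ-algebra.

|σ(𝒢)| = 64.  σ(𝒢) = { {  }, { a }, { b }, { c }, { d }, { e }, { f }, { a, b }, { a, c }, { a, d }, { a, e }, { a, f }, { b, c }, { b, d }, { b, e }, { b, f }, { c, d }, { c, e }, { c, f }, { d, e }, { d, f }, { e, f }, { a, b, c }, { a, b, d }, { a, b, e }, { a, b, f }, { a, c, d }, { a, c, e }, { a, c, f }, { a, d, e }, { a, d, f }, { a, e, f }, { b, c, d }, { b, c, e }, { b, c, f }, { b, d, e }, { b, d, f }, { b, e, f }, { c, d, e }, { c, d, f }, { c, e, f }, { d, e, f }, { a, b, c, d }, { a, b, c, e }, { a, b, c, f }, { a, b, d, e }, { a, b, d, f }, { a, b, e, f }, { a, c, d, e }, { a, c, d, f }, { a, c, e, f }, { a, d, e, f }, { b, c, d, e }, { b, c, d, f }, { b, c, e, f }, { b, d, e, f }, { c, d, e, f }, { a, b, c, d, e }, { a, b, c, d, f }, { a, b, c, e, f }, { a, b, d, e, f }, { a, c, d, e, f }, { b, c, d, e, f }, S }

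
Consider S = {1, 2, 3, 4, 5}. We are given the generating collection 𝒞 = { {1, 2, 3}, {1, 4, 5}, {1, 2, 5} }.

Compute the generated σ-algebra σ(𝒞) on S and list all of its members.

Initial family (5 sets): { ∅, {1, 2, 3}, {1, 2, 5}, {1, 4, 5}, S }.
Iteration 1 (5 new):
  {2, 3}  = complement {1, 4, 5}
  {3, 4}  = complement {1, 2, 5}
  {4, 5}  = complement {1, 2, 3}
  {1, 2, 3, 5}  = {1, 2, 5} ∪ {1, 2, 3}
  {1, 2, 4, 5}  = {1, 4, 5} ∪ {1, 2, 5}
  |family| = 10
Iteration 2: +7 →
  {3}  = complement {1, 2, 4, 5}
  {4}  = complement {1, 2, 3, 5}
  {2, 3, 4}  = {3, 4} ∪ {2, 3}
  {3, 4, 5}  = {3, 4} ∪ {4, 5}
  {1, 2, 3, 4}  = {3, 4} ∪ {1, 2, 3}
  {1, 3, 4, 5}  = {1, 4, 5} ∪ {3, 4}
  {2, 3, 4, 5}  = {4, 5} ∪ {2, 3}
  |family| = 17
Iteration 3: 5 new —
  {1}  = complement {2, 3, 4, 5}
  {2}  = complement {1, 3, 4, 5}
  {5}  = complement {1, 2, 3, 4}
  {1, 2}  = complement {3, 4, 5}
  {1, 5}  = complement {2, 3, 4}
  |family| = 22
Iteration 4 (10 new):
  {1, 3}  = {3} ∪ {1}
  {1, 4}  = {4} ∪ {1}
  {2, 4}  = {2} ∪ {4}
  {2, 5}  = {2} ∪ {5}
  {3, 5}  = {5} ∪ {3}
  {1, 2, 4}  = {1, 2} ∪ {4}
  {1, 3, 4}  = {3, 4} ∪ {1}
  {1, 3, 5}  = {3} ∪ {1, 5}
  {2, 3, 5}  = {5} ∪ {2, 3}
  {2, 4, 5}  = {2} ∪ {4, 5}
  |family| = 32
Iteration 5 adds nothing — fixpoint reached.

Hence σ(𝒞) has 32 members: { ∅, {1}, {2}, {3}, {4}, {5}, {1, 2}, {1, 3}, {1, 4}, {1, 5}, {2, 3}, {2, 4}, {2, 5}, {3, 4}, {3, 5}, {4, 5}, {1, 2, 3}, {1, 2, 4}, {1, 2, 5}, {1, 3, 4}, {1, 3, 5}, {1, 4, 5}, {2, 3, 4}, {2, 3, 5}, {2, 4, 5}, {3, 4, 5}, {1, 2, 3, 4}, {1, 2, 3, 5}, {1, 2, 4, 5}, {1, 3, 4, 5}, {2, 3, 4, 5}, S }.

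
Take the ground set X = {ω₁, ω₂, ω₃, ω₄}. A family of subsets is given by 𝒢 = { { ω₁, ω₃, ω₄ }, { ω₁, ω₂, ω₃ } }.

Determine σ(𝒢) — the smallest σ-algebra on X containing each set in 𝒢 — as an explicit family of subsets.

σ(𝒢) (8 sets): { {}, { ω₂ }, { ω₄ }, { ω₁, ω₃ }, { ω₂, ω₄ }, { ω₁, ω₂, ω₃ }, { ω₁, ω₃, ω₄ }, X }

Working:
Initial family (4 sets): { {}, { ω₁, ω₂, ω₃ }, { ω₁, ω₃, ω₄ }, X }.
Pass 1: 2 new —
  { ω₂ }  = complement { ω₁, ω₃, ω₄ }
  { ω₄ }  = complement { ω₁, ω₂, ω₃ }
  (now 6)
Pass 2 (1 new):
  { ω₂, ω₄ }  = { ω₄ } ∪ { ω₂ }
  (now 7)
Pass 3: 1 new —
  { ω₁, ω₃ }  = complement { ω₂, ω₄ }
  (now 8)
Pass 4: stable.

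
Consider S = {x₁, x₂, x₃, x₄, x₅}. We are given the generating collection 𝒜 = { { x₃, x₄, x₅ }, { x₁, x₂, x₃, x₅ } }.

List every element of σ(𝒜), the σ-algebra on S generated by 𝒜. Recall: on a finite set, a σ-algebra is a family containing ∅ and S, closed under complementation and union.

Answer: σ(𝒜) = { {}, { x₄ }, { x₁, x₂ }, { x₃, x₅ }, { x₁, x₂, x₄ }, { x₃, x₄, x₅ }, { x₁, x₂, x₃, x₅ }, S }

Working:
Start: 𝒜 ∪ {∅, S} = { {}, { x₃, x₄, x₅ }, { x₁, x₂, x₃, x₅ }, S }.
Round 1: +2 →
  { x₄ }  = complement { x₁, x₂, x₃, x₅ }
  { x₁, x₂ }  = complement { x₃, x₄, x₅ }
  [6 total]
Round 2 adds 1:
  { x₁, x₂, x₄ }  = { x₁, x₂ } ∪ { x₄ }
  [7 total]
Round 3 (1 new):
  { x₃, x₅ }  = complement { x₁, x₂, x₄ }
  [8 total]
Round 4: stable.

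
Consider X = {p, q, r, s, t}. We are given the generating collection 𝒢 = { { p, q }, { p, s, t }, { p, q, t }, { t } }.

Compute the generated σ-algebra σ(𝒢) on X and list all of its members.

Seed the family with 𝒢 together with ∅ and X: { {}, { t }, { p, q }, { p, q, t }, { p, s, t }, X }.
Iteration 1: +5 →
  { q, r }  = { p, s, t }ᶜ
  { r, s }  = { p, q, t }ᶜ
  { r, s, t }  = { p, q }ᶜ
  { p, q, r, s }  = { t }ᶜ
  { p, q, s, t }  = { p, s, t } ∪ { p, q, t }
  — 11 sets.
Iteration 2. New:
  { r }  = { p, q, s, t }ᶜ
  { p, q, r }  = { p, q } ∪ { q, r }
  { q, r, s }  = { r, s } ∪ { q, r }
  { q, r, t }  = { t } ∪ { q, r }
  { p, q, r, t }  = { p, q, t } ∪ { q, r }
  { p, r, s, t }  = { p, s, t } ∪ { r, s, t }
  { q, r, s, t }  = { r, s, t } ∪ { q, r }
  — 18 sets.
Iteration 3 (7 new):
  { p }  = { q, r, s, t }ᶜ
  { q }  = { p, r, s, t }ᶜ
  { s }  = { p, q, r, t }ᶜ
  { p, s }  = { q, r, t }ᶜ
  { p, t }  = { q, r, s }ᶜ
  { r, t }  = { r } ∪ { t }
  { s, t }  = { p, q, r }ᶜ
  — 25 sets.
Iteration 4: +7 →
  { p, r }  = { r } ∪ { p }
  { q, s }  = { q } ∪ { s }
  { q, t }  = { q } ∪ { t }
  { p, q, s }  = { r, t }ᶜ
  { p, r, s }  = { r, s } ∪ { p, s }
  { p, r, t }  = { r } ∪ { p, t }
  { q, s, t }  = { q } ∪ { s, t }
  — 32 sets.
After Iteration 5 the family is unchanged; done.

σ(𝒢) = { {}, { p }, { q }, { r }, { s }, { t }, { p, q }, { p, r }, { p, s }, { p, t }, { q, r }, { q, s }, { q, t }, { r, s }, { r, t }, { s, t }, { p, q, r }, { p, q, s }, { p, q, t }, { p, r, s }, { p, r, t }, { p, s, t }, { q, r, s }, { q, r, t }, { q, s, t }, { r, s, t }, { p, q, r, s }, { p, q, r, t }, { p, q, s, t }, { p, r, s, t }, { q, r, s, t }, X }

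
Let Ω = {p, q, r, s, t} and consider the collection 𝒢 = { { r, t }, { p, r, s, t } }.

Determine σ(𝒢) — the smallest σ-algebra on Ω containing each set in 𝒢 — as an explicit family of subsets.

Take S₀ = 𝒢 ∪ {∅, Ω} = { {  }, { r, t }, { p, r, s, t }, Ω }.
Round 1. New:
  { q }  = ᶜ of { p, r, s, t }
  { p, q, s }  = ᶜ of { r, t }
  |family| = 6
Round 2 (1 new):
  { q, r, t }  = { r, t } ∪ { q }
  |family| = 7
Round 3 adds 1:
  { p, s }  = ᶜ of { q, r, t }
  |family| = 8
Round 4: closed — nothing new.

Therefore σ(𝒢) = { {  }, { q }, { p, s }, { r, t }, { p, q, s }, { q, r, t }, { p, r, s, t }, Ω } (|σ(𝒢)| = 8).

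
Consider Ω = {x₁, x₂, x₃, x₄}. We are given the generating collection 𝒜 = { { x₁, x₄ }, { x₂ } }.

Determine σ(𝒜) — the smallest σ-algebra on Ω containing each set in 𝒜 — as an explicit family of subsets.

σ(𝒜) (8 sets): { {  }, { x₂ }, { x₃ }, { x₁, x₄ }, { x₂, x₃ }, { x₁, x₂, x₄ }, { x₁, x₃, x₄ }, Ω }

Check:
Take S₀ = 𝒜 ∪ {∅, Ω} = { {  }, { x₂ }, { x₁, x₄ }, Ω }.
Round 1: +3 →
  { x₂, x₃ }  = ᶜ of { x₁, x₄ }
  { x₁, x₂, x₄ }  = { x₂ } ∪ { x₁, x₄ }
  { x₁, x₃, x₄ }  = ᶜ of { x₂ }
  — 7 sets.
Round 2: +1 →
  { x₃ }  = ᶜ of { x₁, x₂, x₄ }
  — 8 sets.
Round 3: closed — nothing new.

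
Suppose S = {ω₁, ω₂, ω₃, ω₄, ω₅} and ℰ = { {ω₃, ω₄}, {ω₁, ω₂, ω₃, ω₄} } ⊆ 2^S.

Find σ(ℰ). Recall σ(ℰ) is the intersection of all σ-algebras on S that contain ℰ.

σ(ℰ) = { {}, {ω₅}, {ω₁, ω₂}, {ω₃, ω₄}, {ω₁, ω₂, ω₅}, {ω₃, ω₄, ω₅}, {ω₁, ω₂, ω₃, ω₄}, S }

Trace:
Begin from { {}, {ω₃, ω₄}, {ω₁, ω₂, ω₃, ω₄}, S } (that is, ℰ plus ∅ and S).
Iteration 1: 2 new —
  {ω₅}  = complement {ω₁, ω₂, ω₃, ω₄}
  {ω₁, ω₂, ω₅}  = complement {ω₃, ω₄}
  (now 6)
Iteration 2. New:
  {ω₃, ω₄, ω₅}  = {ω₃, ω₄} ∪ {ω₅}
  (now 7)
Iteration 3. New:
  {ω₁, ω₂}  = complement {ω₃, ω₄, ω₅}
  (now 8)
After Iteration 4 the family is unchanged; done.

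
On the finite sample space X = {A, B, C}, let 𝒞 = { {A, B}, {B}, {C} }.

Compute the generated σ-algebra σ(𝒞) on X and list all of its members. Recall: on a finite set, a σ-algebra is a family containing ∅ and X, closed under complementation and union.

|σ(𝒞)| = 8.  σ(𝒞) = { {}, {A}, {B}, {C}, {A, B}, {A, C}, {B, C}, X }

Working:
Begin from { {}, {B}, {C}, {A, B}, X } (that is, 𝒞 plus ∅ and X).
Pass 1: +2 →
  {A, C}  = X∖{B}
  {B, C}  = {C} ∪ {B}
  (now 7)
Pass 2. New:
  {A}  = X∖{B, C}
  (now 8)
Pass 3: no new sets; the family is a σ-algebra.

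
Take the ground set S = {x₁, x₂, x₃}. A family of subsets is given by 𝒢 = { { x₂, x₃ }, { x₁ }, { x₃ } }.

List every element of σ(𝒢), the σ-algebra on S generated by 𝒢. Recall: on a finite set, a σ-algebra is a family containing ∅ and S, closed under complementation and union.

Take S₀ = 𝒢 ∪ {∅, S} = { ∅, { x₁ }, { x₃ }, { x₂, x₃ }, S }.
Step 1: 2 new —
  { x₁, x₂ }  = complement { x₃ }
  { x₁, x₃ }  = { x₃ } ∪ { x₁ }
  — 7 sets.
Step 2 adds 1:
  { x₂ }  = complement { x₁, x₃ }
  — 8 sets.
After Step 3 the family is unchanged; done.

Therefore σ(𝒢) = { ∅, { x₁ }, { x₂ }, { x₃ }, { x₁, x₂ }, { x₁, x₃ }, { x₂, x₃ }, S } (|σ(𝒢)| = 8).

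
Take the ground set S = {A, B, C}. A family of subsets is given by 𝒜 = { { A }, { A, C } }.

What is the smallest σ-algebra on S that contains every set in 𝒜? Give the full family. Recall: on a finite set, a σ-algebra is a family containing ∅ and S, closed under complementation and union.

|σ(𝒜)| = 8.  σ(𝒜) = { ∅, { A }, { B }, { C }, { A, B }, { A, C }, { B, C }, S }

Check:
Seed the family with 𝒜 together with ∅ and S: { ∅, { A }, { A, C }, S }.
Round 1: 2 new —
  { B }  = ᶜ of { A, C }
  { B, C }  = ᶜ of { A }
Round 2 (1 new):
  { A, B }  = { B } ∪ { A }
Round 3. New:
  { C }  = ᶜ of { A, B }
Round 4: already closed under ᶜ and ∪.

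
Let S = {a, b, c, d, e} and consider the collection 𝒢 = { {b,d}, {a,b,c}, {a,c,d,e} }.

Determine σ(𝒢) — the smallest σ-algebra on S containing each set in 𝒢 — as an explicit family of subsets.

σ(𝒢) (16 sets): { {}, {b}, {d}, {e}, {a,c}, {b,d}, {b,e}, {d,e}, {a,b,c}, {a,c,d}, {a,c,e}, {b,d,e}, {a,b,c,d}, {a,b,c,e}, {a,c,d,e}, S }

Trace:
Begin from { {}, {b,d}, {a,b,c}, {a,c,d,e}, S } (that is, 𝒢 plus ∅ and S).
Pass 1 (4 new):
  {b}  = S∖{a,c,d,e}
  {d,e}  = S∖{a,b,c}
  {a,c,e}  = S∖{b,d}
  {a,b,c,d}  = {a,b,c} ∪ {b,d}
Pass 2. New:
  {e}  = S∖{a,b,c,d}
  {b,d,e}  = {b} ∪ {d,e}
  {a,b,c,e}  = {a,b,c} ∪ {a,c,e}
Pass 3. New:
  {d}  = S∖{a,b,c,e}
  {a,c}  = S∖{b,d,e}
  {b,e}  = {b} ∪ {e}
Pass 4. New:
  {a,c,d}  = S∖{b,e}
Pass 5 adds nothing — fixpoint reached.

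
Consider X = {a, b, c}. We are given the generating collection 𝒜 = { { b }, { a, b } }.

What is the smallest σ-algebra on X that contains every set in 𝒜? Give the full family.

σ(𝒜) = { ∅, { a }, { b }, { c }, { a, b }, { a, c }, { b, c }, X }

Check:
Seed the family with 𝒜 together with ∅ and X: { ∅, { b }, { a, b }, X }.
Pass 1: 2 new —
  { c }  = complement { a, b }
  { a, c }  = complement { b }
  (now 6)
Pass 2. New:
  { b, c }  = { c } ∪ { b }
  (now 7)
Pass 3 (1 new):
  { a }  = complement { b, c }
  (now 8)
After Pass 4 the family is unchanged; done.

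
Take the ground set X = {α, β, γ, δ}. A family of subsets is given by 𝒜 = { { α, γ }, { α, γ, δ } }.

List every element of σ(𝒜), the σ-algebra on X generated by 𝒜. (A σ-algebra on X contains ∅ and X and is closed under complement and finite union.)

Initial family (4 sets): { {}, { α, γ }, { α, γ, δ }, X }.
Step 1. New:
  { β }  = ᶜ of { α, γ, δ }
  { β, δ }  = ᶜ of { α, γ }
  |family| = 6
Step 2 adds 1:
  { α, β, γ }  = { α, γ } ∪ { β }
  |family| = 7
Step 3. New:
  { δ }  = ᶜ of { α, β, γ }
  |family| = 8
After Step 4 the family is unchanged; done.

Therefore σ(𝒜) = { {}, { β }, { δ }, { α, γ }, { β, δ }, { α, β, γ }, { α, γ, δ }, X } (|σ(𝒜)| = 8).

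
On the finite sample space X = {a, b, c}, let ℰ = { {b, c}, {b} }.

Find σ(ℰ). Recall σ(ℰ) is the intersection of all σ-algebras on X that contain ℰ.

Take S₀ = ℰ ∪ {∅, X} = { ∅, {b}, {b, c}, X }.
Iteration 1 adds 2:
  {a}  = {b, c}ᶜ
  {a, c}  = {b}ᶜ
Iteration 2: +1 →
  {a, b}  = {b} ∪ {a}
Iteration 3: +1 →
  {c}  = {a, b}ᶜ
Iteration 4: no new sets; the family is a σ-algebra.

|σ(ℰ)| = 8.  σ(ℰ) = { ∅, {a}, {b}, {c}, {a, b}, {a, c}, {b, c}, X }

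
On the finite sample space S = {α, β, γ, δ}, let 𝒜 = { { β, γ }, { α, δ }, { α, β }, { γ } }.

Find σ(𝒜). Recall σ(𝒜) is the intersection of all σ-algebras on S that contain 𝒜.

Start: 𝒜 ∪ {∅, S} = { {}, { γ }, { α, β }, { α, δ }, { β, γ }, S }.
Round 1: +4 →
  { γ, δ }  = ᶜ of { α, β }
  { α, β, γ }  = { γ } ∪ { α, β }
  { α, β, δ }  = ᶜ of { γ }
  { α, γ, δ }  = { γ } ∪ { α, δ }
  (now 10)
Round 2 adds 3:
  { β }  = ᶜ of { α, γ, δ }
  { δ }  = ᶜ of { α, β, γ }
  { β, γ, δ }  = { γ, δ } ∪ { β, γ }
  (now 13)
Round 3. New:
  { α }  = ᶜ of { β, γ, δ }
  { β, δ }  = { δ } ∪ { β }
  (now 15)
Round 4 adds 1:
  { α, γ }  = ᶜ of { β, δ }
  (now 16)
Round 5: closed — nothing new.

|σ(𝒜)| = 16.  σ(𝒜) = { {}, { α }, { β }, { γ }, { δ }, { α, β }, { α, γ }, { α, δ }, { β, γ }, { β, δ }, { γ, δ }, { α, β, γ }, { α, β, δ }, { α, γ, δ }, { β, γ, δ }, S }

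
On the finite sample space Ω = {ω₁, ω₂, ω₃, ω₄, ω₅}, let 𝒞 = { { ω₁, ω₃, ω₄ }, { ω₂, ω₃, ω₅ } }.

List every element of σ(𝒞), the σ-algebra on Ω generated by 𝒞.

Take S₀ = 𝒞 ∪ {∅, Ω} = { {  }, { ω₁, ω₃, ω₄ }, { ω₂, ω₃, ω₅ }, Ω }.
Step 1: 2 new —
  { ω₁, ω₄ }  = Ω∖{ ω₂, ω₃, ω₅ }
  { ω₂, ω₅ }  = Ω∖{ ω₁, ω₃, ω₄ }
  |family| = 6
Step 2 adds 1:
  { ω₁, ω₂, ω₄, ω₅ }  = { ω₂, ω₅ } ∪ { ω₁, ω₄ }
  |family| = 7
Step 3: +1 →
  { ω₃ }  = Ω∖{ ω₁, ω₂, ω₄, ω₅ }
  |family| = 8
Step 4: closed — nothing new.

Therefore σ(𝒞) = { {  }, { ω₃ }, { ω₁, ω₄ }, { ω₂, ω₅ }, { ω₁, ω₃, ω₄ }, { ω₂, ω₃, ω₅ }, { ω₁, ω₂, ω₄, ω₅ }, Ω } (|σ(𝒞)| = 8).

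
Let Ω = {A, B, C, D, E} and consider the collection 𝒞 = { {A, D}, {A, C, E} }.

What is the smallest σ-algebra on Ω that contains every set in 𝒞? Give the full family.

σ(𝒞) = { ∅, {A}, {B}, {D}, {A, B}, {A, D}, {B, D}, {C, E}, {A, B, D}, {A, C, E}, {B, C, E}, {C, D, E}, {A, B, C, E}, {A, C, D, E}, {B, C, D, E}, Ω }

Derivation:
Begin from { ∅, {A, D}, {A, C, E}, Ω } (that is, 𝒞 plus ∅ and Ω).
Pass 1: 3 new —
  {B, D}  = ᶜ of {A, C, E}
  {B, C, E}  = ᶜ of {A, D}
  {A, C, D, E}  = {A, C, E} ∪ {A, D}
  [7 total]
Pass 2. New:
  {B}  = ᶜ of {A, C, D, E}
  {A, B, D}  = {A, D} ∪ {B, D}
  {A, B, C, E}  = {B, C, E} ∪ {A, C, E}
  {B, C, D, E}  = {B, C, E} ∪ {B, D}
  [11 total]
Pass 3 adds 3:
  {A}  = ᶜ of {B, C, D, E}
  {D}  = ᶜ of {A, B, C, E}
  {C, E}  = ᶜ of {A, B, D}
  [14 total]
Pass 4. New:
  {A, B}  = {B} ∪ {A}
  {C, D, E}  = {D} ∪ {C, E}
  [16 total]
Pass 5: closed — nothing new.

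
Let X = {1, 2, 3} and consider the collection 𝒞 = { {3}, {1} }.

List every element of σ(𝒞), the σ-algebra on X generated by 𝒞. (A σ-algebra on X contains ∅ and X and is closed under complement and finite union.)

Initial family (4 sets): { ∅, {1}, {3}, X }.
Pass 1. New:
  {1,2}  = ᶜ of {3}
  {1,3}  = {3} ∪ {1}
  {2,3}  = ᶜ of {1}
Pass 2 (1 new):
  {2}  = ᶜ of {1,3}
Pass 3: stable.

Therefore σ(𝒞) = { ∅, {1}, {2}, {3}, {1,2}, {1,3}, {2,3}, X } (|σ(𝒞)| = 8).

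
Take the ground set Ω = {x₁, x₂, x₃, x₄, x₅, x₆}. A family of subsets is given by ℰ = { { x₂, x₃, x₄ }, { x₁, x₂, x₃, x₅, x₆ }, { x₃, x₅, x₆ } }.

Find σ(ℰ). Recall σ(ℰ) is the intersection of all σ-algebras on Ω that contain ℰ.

Take S₀ = ℰ ∪ {∅, Ω} = { {  }, { x₂, x₃, x₄ }, { x₃, x₅, x₆ }, { x₁, x₂, x₃, x₅, x₆ }, Ω }.
Round 1: 4 new —
  { x₄ }  = Ω∖{ x₁, x₂, x₃, x₅, x₆ }
  { x₁, x₂, x₄ }  = Ω∖{ x₃, x₅, x₆ }
  { x₁, x₅, x₆ }  = Ω∖{ x₂, x₃, x₄ }
  { x₂, x₃, x₄, x₅, x₆ }  = { x₂, x₃, x₄ } ∪ { x₃, x₅, x₆ }
  [9 total]
Round 2: +6 →
  { x₁ }  = Ω∖{ x₂, x₃, x₄, x₅, x₆ }
  { x₁, x₂, x₃, x₄ }  = { x₂, x₃, x₄ } ∪ { x₁, x₂, x₄ }
  { x₁, x₃, x₅, x₆ }  = { x₁, x₅, x₆ } ∪ { x₃, x₅, x₆ }
  { x₁, x₄, x₅, x₆ }  = { x₁, x₅, x₆ } ∪ { x₄ }
  { x₃, x₄, x₅, x₆ }  = { x₃, x₅, x₆ } ∪ { x₄ }
  { x₁, x₂, x₄, x₅, x₆ }  = { x₁, x₂, x₄ } ∪ { x₁, x₅, x₆ }
  [15 total]
Round 3. New:
  { x₃ }  = Ω∖{ x₁, x₂, x₄, x₅, x₆ }
  { x₁, x₂ }  = Ω∖{ x₃, x₄, x₅, x₆ }
  { x₁, x₄ }  = { x₁ } ∪ { x₄ }
  { x₂, x₃ }  = Ω∖{ x₁, x₄, x₅, x₆ }
  { x₂, x₄ }  = Ω∖{ x₁, x₃, x₅, x₆ }
  { x₅, x₆ }  = Ω∖{ x₁, x₂, x₃, x₄ }
  { x₁, x₃, x₄, x₅, x₆ }  = { x₁, x₃, x₅, x₆ } ∪ { x₃, x₄, x₅, x₆ }
  [22 total]
Round 4: 9 new —
  { x₂ }  = Ω∖{ x₁, x₃, x₄, x₅, x₆ }
  { x₁, x₃ }  = { x₃ } ∪ { x₁ }
  { x₃, x₄ }  = { x₃ } ∪ { x₄ }
  { x₁, x₂, x₃ }  = { x₁, x₂ } ∪ { x₃ }
  { x₁, x₃, x₄ }  = { x₁, x₄ } ∪ { x₃ }
  { x₄, x₅, x₆ }  = { x₅, x₆ } ∪ { x₄ }
  { x₁, x₂, x₅, x₆ }  = { x₅, x₆ } ∪ { x₁, x₂ }
  { x₂, x₃, x₅, x₆ }  = Ω∖{ x₁, x₄ }
  { x₂, x₄, x₅, x₆ }  = { x₅, x₆ } ∪ { x₂, x₄ }
  [31 total]
Round 5 (1 new):
  { x₂, x₅, x₆ }  = Ω∖{ x₁, x₃, x₄ }
  [32 total]
After Round 6 the family is unchanged; done.

σ(ℰ) = { {  }, { x₁ }, { x₂ }, { x₃ }, { x₄ }, { x₁, x₂ }, { x₁, x₃ }, { x₁, x₄ }, { x₂, x₃ }, { x₂, x₄ }, { x₃, x₄ }, { x₅, x₆ }, { x₁, x₂, x₃ }, { x₁, x₂, x₄ }, { x₁, x₃, x₄ }, { x₁, x₅, x₆ }, { x₂, x₃, x₄ }, { x₂, x₅, x₆ }, { x₃, x₅, x₆ }, { x₄, x₅, x₆ }, { x₁, x₂, x₃, x₄ }, { x₁, x₂, x₅, x₆ }, { x₁, x₃, x₅, x₆ }, { x₁, x₄, x₅, x₆ }, { x₂, x₃, x₅, x₆ }, { x₂, x₄, x₅, x₆ }, { x₃, x₄, x₅, x₆ }, { x₁, x₂, x₃, x₅, x₆ }, { x₁, x₂, x₄, x₅, x₆ }, { x₁, x₃, x₄, x₅, x₆ }, { x₂, x₃, x₄, x₅, x₆ }, Ω }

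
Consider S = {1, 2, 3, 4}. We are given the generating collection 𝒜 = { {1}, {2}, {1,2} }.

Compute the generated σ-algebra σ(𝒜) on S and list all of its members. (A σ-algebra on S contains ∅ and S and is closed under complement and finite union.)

Initial family (5 sets): { {}, {1}, {2}, {1,2}, S }.
Round 1: +3 →
  {3,4}  = ᶜ of {1,2}
  {1,3,4}  = ᶜ of {2}
  {2,3,4}  = ᶜ of {1}
  — 8 sets.
Round 2: no new sets; the family is a σ-algebra.

Therefore σ(𝒜) = { {}, {1}, {2}, {1,2}, {3,4}, {1,3,4}, {2,3,4}, S } (|σ(𝒜)| = 8).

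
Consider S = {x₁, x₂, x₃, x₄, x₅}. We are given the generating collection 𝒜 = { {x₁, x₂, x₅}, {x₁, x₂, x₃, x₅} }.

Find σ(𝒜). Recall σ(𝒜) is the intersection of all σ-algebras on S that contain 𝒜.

Answer: σ(𝒜) = { {}, {x₃}, {x₄}, {x₃, x₄}, {x₁, x₂, x₅}, {x₁, x₂, x₃, x₅}, {x₁, x₂, x₄, x₅}, S }

Check:
Start: 𝒜 ∪ {∅, S} = { {}, {x₁, x₂, x₅}, {x₁, x₂, x₃, x₅}, S }.
Round 1 (2 new):
  {x₄}  = ᶜ of {x₁, x₂, x₃, x₅}
  {x₃, x₄}  = ᶜ of {x₁, x₂, x₅}
  [6 total]
Round 2 (1 new):
  {x₁, x₂, x₄, x₅}  = {x₁, x₂, x₅} ∪ {x₄}
  [7 total]
Round 3 adds 1:
  {x₃}  = ᶜ of {x₁, x₂, x₄, x₅}
  [8 total]
Round 4 adds nothing — fixpoint reached.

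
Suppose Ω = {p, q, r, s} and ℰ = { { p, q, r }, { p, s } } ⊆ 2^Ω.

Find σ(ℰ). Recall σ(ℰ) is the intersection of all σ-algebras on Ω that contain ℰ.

σ(ℰ) (8 sets): { ∅, { p }, { s }, { p, s }, { q, r }, { p, q, r }, { q, r, s }, Ω }

Working:
Begin from { ∅, { p, s }, { p, q, r }, Ω } (that is, ℰ plus ∅ and Ω).
Iteration 1 (2 new):
  { s }  = Ω∖{ p, q, r }
  { q, r }  = Ω∖{ p, s }
  |family| = 6
Iteration 2: 1 new —
  { q, r, s }  = { q, r } ∪ { s }
  |family| = 7
Iteration 3 (1 new):
  { p }  = Ω∖{ q, r, s }
  |family| = 8
Iteration 4 adds nothing — fixpoint reached.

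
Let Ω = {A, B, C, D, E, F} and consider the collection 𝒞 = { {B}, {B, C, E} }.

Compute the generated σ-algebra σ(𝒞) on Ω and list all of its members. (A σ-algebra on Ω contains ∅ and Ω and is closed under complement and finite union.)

Take S₀ = 𝒞 ∪ {∅, Ω} = { {}, {B}, {B, C, E}, Ω }.
Round 1 (2 new):
  {A, D, F}  = ᶜ of {B, C, E}
  {A, C, D, E, F}  = ᶜ of {B}
  [6 total]
Round 2. New:
  {A, B, D, F}  = {B} ∪ {A, D, F}
  [7 total]
Round 3 adds 1:
  {C, E}  = ᶜ of {A, B, D, F}
  [8 total]
Round 4 adds nothing — fixpoint reached.

Therefore σ(𝒞) = { {}, {B}, {C, E}, {A, D, F}, {B, C, E}, {A, B, D, F}, {A, C, D, E, F}, Ω } (|σ(𝒞)| = 8).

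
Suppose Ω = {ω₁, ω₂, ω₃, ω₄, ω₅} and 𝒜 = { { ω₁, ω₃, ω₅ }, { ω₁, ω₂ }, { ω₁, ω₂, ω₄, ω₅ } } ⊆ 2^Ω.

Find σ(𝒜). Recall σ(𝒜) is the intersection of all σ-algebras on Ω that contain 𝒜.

Initial family (5 sets): { {  }, { ω₁, ω₂ }, { ω₁, ω₃, ω₅ }, { ω₁, ω₂, ω₄, ω₅ }, Ω }.
Pass 1: 4 new —
  { ω₃ }  = { ω₁, ω₂, ω₄, ω₅ }ᶜ
  { ω₂, ω₄ }  = { ω₁, ω₃, ω₅ }ᶜ
  { ω₃, ω₄, ω₅ }  = { ω₁, ω₂ }ᶜ
  { ω₁, ω₂, ω₃, ω₅ }  = { ω₁, ω₂ } ∪ { ω₁, ω₃, ω₅ }
  [9 total]
Pass 2 (6 new):
  { ω₄ }  = { ω₁, ω₂, ω₃, ω₅ }ᶜ
  { ω₁, ω₂, ω₃ }  = { ω₁, ω₂ } ∪ { ω₃ }
  { ω₁, ω₂, ω₄ }  = { ω₁, ω₂ } ∪ { ω₂, ω₄ }
  { ω₂, ω₃, ω₄ }  = { ω₃ } ∪ { ω₂, ω₄ }
  { ω₁, ω₃, ω₄, ω₅ }  = { ω₃, ω₄, ω₅ } ∪ { ω₁, ω₃, ω₅ }
  { ω₂, ω₃, ω₄, ω₅ }  = { ω₃, ω₄, ω₅ } ∪ { ω₂, ω₄ }
  [15 total]
Pass 3 (7 new):
  { ω₁ }  = { ω₂, ω₃, ω₄, ω₅ }ᶜ
  { ω₂ }  = { ω₁, ω₃, ω₄, ω₅ }ᶜ
  { ω₁, ω₅ }  = { ω₂, ω₃, ω₄ }ᶜ
  { ω₃, ω₄ }  = { ω₃ } ∪ { ω₄ }
  { ω₃, ω₅ }  = { ω₁, ω₂, ω₄ }ᶜ
  { ω₄, ω₅ }  = { ω₁, ω₂, ω₃ }ᶜ
  { ω₁, ω₂, ω₃, ω₄ }  = { ω₃ } ∪ { ω₁, ω₂, ω₄ }
  [22 total]
Pass 4: 9 new —
  { ω₅ }  = { ω₁, ω₂, ω₃, ω₄ }ᶜ
  { ω₁, ω₃ }  = { ω₃ } ∪ { ω₁ }
  { ω₁, ω₄ }  = { ω₄ } ∪ { ω₁ }
  { ω₂, ω₃ }  = { ω₂ } ∪ { ω₃ }
  { ω₁, ω₂, ω₅ }  = { ω₃, ω₄ }ᶜ
  { ω₁, ω₃, ω₄ }  = { ω₃, ω₄ } ∪ { ω₁ }
  { ω₁, ω₄, ω₅ }  = { ω₄, ω₅ } ∪ { ω₁, ω₅ }
  { ω₂, ω₃, ω₅ }  = { ω₂ } ∪ { ω₃, ω₅ }
  { ω₂, ω₄, ω₅ }  = { ω₂ } ∪ { ω₄, ω₅ }
  [31 total]
Pass 5 adds 1:
  { ω₂, ω₅ }  = { ω₁, ω₃, ω₄ }ᶜ
  [32 total]
Pass 6: no new sets; the family is a σ-algebra.

σ(𝒜) = { {  }, { ω₁ }, { ω₂ }, { ω₃ }, { ω₄ }, { ω₅ }, { ω₁, ω₂ }, { ω₁, ω₃ }, { ω₁, ω₄ }, { ω₁, ω₅ }, { ω₂, ω₃ }, { ω₂, ω₄ }, { ω₂, ω₅ }, { ω₃, ω₄ }, { ω₃, ω₅ }, { ω₄, ω₅ }, { ω₁, ω₂, ω₃ }, { ω₁, ω₂, ω₄ }, { ω₁, ω₂, ω₅ }, { ω₁, ω₃, ω₄ }, { ω₁, ω₃, ω₅ }, { ω₁, ω₄, ω₅ }, { ω₂, ω₃, ω₄ }, { ω₂, ω₃, ω₅ }, { ω₂, ω₄, ω₅ }, { ω₃, ω₄, ω₅ }, { ω₁, ω₂, ω₃, ω₄ }, { ω₁, ω₂, ω₃, ω₅ }, { ω₁, ω₂, ω₄, ω₅ }, { ω₁, ω₃, ω₄, ω₅ }, { ω₂, ω₃, ω₄, ω₅ }, Ω }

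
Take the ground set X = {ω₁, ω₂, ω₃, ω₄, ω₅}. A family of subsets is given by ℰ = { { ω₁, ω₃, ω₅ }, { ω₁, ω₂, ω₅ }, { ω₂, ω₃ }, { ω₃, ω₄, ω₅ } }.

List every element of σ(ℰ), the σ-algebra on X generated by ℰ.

σ(ℰ) (32 sets): { ∅, { ω₁ }, { ω₂ }, { ω₃ }, { ω₄ }, { ω₅ }, { ω₁, ω₂ }, { ω₁, ω₃ }, { ω₁, ω₄ }, { ω₁, ω₅ }, { ω₂, ω₃ }, { ω₂, ω₄ }, { ω₂, ω₅ }, { ω₃, ω₄ }, { ω₃, ω₅ }, { ω₄, ω₅ }, { ω₁, ω₂, ω₃ }, { ω₁, ω₂, ω₄ }, { ω₁, ω₂, ω₅ }, { ω₁, ω₃, ω₄ }, { ω₁, ω₃, ω₅ }, { ω₁, ω₄, ω₅ }, { ω₂, ω₃, ω₄ }, { ω₂, ω₃, ω₅ }, { ω₂, ω₄, ω₅ }, { ω₃, ω₄, ω₅ }, { ω₁, ω₂, ω₃, ω₄ }, { ω₁, ω₂, ω₃, ω₅ }, { ω₁, ω₂, ω₄, ω₅ }, { ω₁, ω₃, ω₄, ω₅ }, { ω₂, ω₃, ω₄, ω₅ }, X }

Trace:
Begin from { ∅, { ω₂, ω₃ }, { ω₁, ω₂, ω₅ }, { ω₁, ω₃, ω₅ }, { ω₃, ω₄, ω₅ }, X } (that is, ℰ plus ∅ and X).
Iteration 1 (7 new):
  { ω₁, ω₂ }  = X∖{ ω₃, ω₄, ω₅ }
  { ω₂, ω₄ }  = X∖{ ω₁, ω₃, ω₅ }
  { ω₃, ω₄ }  = X∖{ ω₁, ω₂, ω₅ }
  { ω₁, ω₄, ω₅ }  = X∖{ ω₂, ω₃ }
  { ω₁, ω₂, ω₃, ω₅ }  = { ω₁, ω₂, ω₅ } ∪ { ω₂, ω₃ }
  { ω₁, ω₃, ω₄, ω₅ }  = { ω₃, ω₄, ω₅ } ∪ { ω₁, ω₃, ω₅ }
  { ω₂, ω₃, ω₄, ω₅ }  = { ω₃, ω₄, ω₅ } ∪ { ω₂, ω₃ }
  (now 13)
Iteration 2 (8 new):
  { ω₁ }  = X∖{ ω₂, ω₃, ω₄, ω₅ }
  { ω₂ }  = X∖{ ω₁, ω₃, ω₄, ω₅ }
  { ω₄ }  = X∖{ ω₁, ω₂, ω₃, ω₅ }
  { ω₁, ω₂, ω₃ }  = { ω₁, ω₂ } ∪ { ω₂, ω₃ }
  { ω₁, ω₂, ω₄ }  = { ω₁, ω₂ } ∪ { ω₂, ω₄ }
  { ω₂, ω₃, ω₄ }  = { ω₃, ω₄ } ∪ { ω₂, ω₃ }
  { ω₁, ω₂, ω₃, ω₄ }  = { ω₃, ω₄ } ∪ { ω₁, ω₂ }
  { ω₁, ω₂, ω₄, ω₅ }  = { ω₁, ω₄, ω₅ } ∪ { ω₁, ω₂ }
  (now 21)
Iteration 3 (7 new):
  { ω₃ }  = X∖{ ω₁, ω₂, ω₄, ω₅ }
  { ω₅ }  = X∖{ ω₁, ω₂, ω₃, ω₄ }
  { ω₁, ω₄ }  = { ω₄ } ∪ { ω₁ }
  { ω₁, ω₅ }  = X∖{ ω₂, ω₃, ω₄ }
  { ω₃, ω₅ }  = X∖{ ω₁, ω₂, ω₄ }
  { ω₄, ω₅ }  = X∖{ ω₁, ω₂, ω₃ }
  { ω₁, ω₃, ω₄ }  = { ω₃, ω₄ } ∪ { ω₁ }
  (now 28)
Iteration 4: 4 new —
  { ω₁, ω₃ }  = { ω₃ } ∪ { ω₁ }
  { ω₂, ω₅ }  = X∖{ ω₁, ω₃, ω₄ }
  { ω₂, ω₃, ω₅ }  = X∖{ ω₁, ω₄ }
  { ω₂, ω₄, ω₅ }  = { ω₂ } ∪ { ω₄, ω₅ }
  (now 32)
After Iteration 5 the family is unchanged; done.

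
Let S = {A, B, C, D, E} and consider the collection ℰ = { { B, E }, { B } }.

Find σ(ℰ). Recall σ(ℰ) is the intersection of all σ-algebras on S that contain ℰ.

Seed the family with ℰ together with ∅ and S: { {}, { B }, { B, E }, S }.
Pass 1: 2 new —
  { A, C, D }  = { B, E }ᶜ
  { A, C, D, E }  = { B }ᶜ
  [6 total]
Pass 2 adds 1:
  { A, B, C, D }  = { A, C, D } ∪ { B }
  [7 total]
Pass 3: 1 new —
  { E }  = { A, B, C, D }ᶜ
  [8 total]
Pass 4 adds nothing — fixpoint reached.

|σ(ℰ)| = 8.  σ(ℰ) = { {}, { B }, { E }, { B, E }, { A, C, D }, { A, B, C, D }, { A, C, D, E }, S }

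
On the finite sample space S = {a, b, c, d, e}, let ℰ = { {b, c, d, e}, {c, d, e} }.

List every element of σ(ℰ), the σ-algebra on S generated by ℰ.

Start: ℰ ∪ {∅, S} = { {}, {c, d, e}, {b, c, d, e}, S }.
Round 1: +2 →
  {a}  = complement {b, c, d, e}
  {a, b}  = complement {c, d, e}
  (now 6)
Round 2 (1 new):
  {a, c, d, e}  = {c, d, e} ∪ {a}
  (now 7)
Round 3: +1 →
  {b}  = complement {a, c, d, e}
  (now 8)
Round 4: stable.

|σ(ℰ)| = 8.  σ(ℰ) = { {}, {a}, {b}, {a, b}, {c, d, e}, {a, c, d, e}, {b, c, d, e}, S }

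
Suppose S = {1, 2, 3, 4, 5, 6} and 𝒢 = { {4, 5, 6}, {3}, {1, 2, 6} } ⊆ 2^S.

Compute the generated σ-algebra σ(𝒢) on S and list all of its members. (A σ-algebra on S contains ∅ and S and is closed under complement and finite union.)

σ(𝒢) = { {}, {3}, {6}, {1, 2}, {3, 6}, {4, 5}, {1, 2, 3}, {1, 2, 6}, {3, 4, 5}, {4, 5, 6}, {1, 2, 3, 6}, {1, 2, 4, 5}, {3, 4, 5, 6}, {1, 2, 3, 4, 5}, {1, 2, 4, 5, 6}, S }

Working:
Start: 𝒢 ∪ {∅, S} = { {}, {3}, {1, 2, 6}, {4, 5, 6}, S }.
Round 1 (5 new):
  {1, 2, 3}  = ᶜ of {4, 5, 6}
  {3, 4, 5}  = ᶜ of {1, 2, 6}
  {1, 2, 3, 6}  = {3} ∪ {1, 2, 6}
  {3, 4, 5, 6}  = {3} ∪ {4, 5, 6}
  {1, 2, 4, 5, 6}  = ᶜ of {3}
Round 2 (3 new):
  {1, 2}  = ᶜ of {3, 4, 5, 6}
  {4, 5}  = ᶜ of {1, 2, 3, 6}
  {1, 2, 3, 4, 5}  = {3, 4, 5} ∪ {1, 2, 3}
Round 3 (2 new):
  {6}  = ᶜ of {1, 2, 3, 4, 5}
  {1, 2, 4, 5}  = {4, 5} ∪ {1, 2}
Round 4. New:
  {3, 6}  = ᶜ of {1, 2, 4, 5}
After Round 5 the family is unchanged; done.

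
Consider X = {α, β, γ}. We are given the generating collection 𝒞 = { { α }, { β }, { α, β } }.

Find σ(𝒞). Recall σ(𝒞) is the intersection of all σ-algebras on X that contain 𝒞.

Seed the family with 𝒞 together with ∅ and X: { ∅, { α }, { β }, { α, β }, X }.
Iteration 1. New:
  { γ }  = ᶜ of { α, β }
  { α, γ }  = ᶜ of { β }
  { β, γ }  = ᶜ of { α }
Iteration 2 adds nothing — fixpoint reached.

Therefore σ(𝒞) = { ∅, { α }, { β }, { γ }, { α, β }, { α, γ }, { β, γ }, X } (|σ(𝒞)| = 8).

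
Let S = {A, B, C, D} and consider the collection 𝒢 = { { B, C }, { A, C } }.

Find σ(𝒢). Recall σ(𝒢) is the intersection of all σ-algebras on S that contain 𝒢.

Seed the family with 𝒢 together with ∅ and S: { {}, { A, C }, { B, C }, S }.
Round 1 (3 new):
  { A, D }  = ᶜ of { B, C }
  { B, D }  = ᶜ of { A, C }
  { A, B, C }  = { A, C } ∪ { B, C }
Round 2. New:
  { D }  = ᶜ of { A, B, C }
  { A, B, D }  = { A, D } ∪ { B, D }
  { A, C, D }  = { A, D } ∪ { A, C }
  { B, C, D }  = { B, C } ∪ { B, D }
Round 3 (3 new):
  { A }  = ᶜ of { B, C, D }
  { B }  = ᶜ of { A, C, D }
  { C }  = ᶜ of { A, B, D }
Round 4: 2 new —
  { A, B }  = { B } ∪ { A }
  { C, D }  = { C } ∪ { D }
Round 5: no new sets; the family is a σ-algebra.

Hence σ(𝒢) has 16 members: { {}, { A }, { B }, { C }, { D }, { A, B }, { A, C }, { A, D }, { B, C }, { B, D }, { C, D }, { A, B, C }, { A, B, D }, { A, C, D }, { B, C, D }, S }.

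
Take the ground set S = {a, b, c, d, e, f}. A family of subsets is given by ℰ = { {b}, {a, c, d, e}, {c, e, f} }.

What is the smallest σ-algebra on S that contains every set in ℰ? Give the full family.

Answer: σ(ℰ) = { {}, {b}, {f}, {a, d}, {b, f}, {c, e}, {a, b, d}, {a, d, f}, {b, c, e}, {c, e, f}, {a, b, d, f}, {a, c, d, e}, {b, c, e, f}, {a, b, c, d, e}, {a, c, d, e, f}, S }

Check:
Seed the family with ℰ together with ∅ and S: { {}, {b}, {c, e, f}, {a, c, d, e}, S }.
Step 1: +5 →
  {b, f}  = {a, c, d, e}ᶜ
  {a, b, d}  = {c, e, f}ᶜ
  {b, c, e, f}  = {c, e, f} ∪ {b}
  {a, b, c, d, e}  = {a, c, d, e} ∪ {b}
  {a, c, d, e, f}  = {b}ᶜ
  — 10 sets.
Step 2: 3 new —
  {f}  = {a, b, c, d, e}ᶜ
  {a, d}  = {b, c, e, f}ᶜ
  {a, b, d, f}  = {b, f} ∪ {a, b, d}
  — 13 sets.
Step 3: +2 →
  {c, e}  = {a, b, d, f}ᶜ
  {a, d, f}  = {a, d} ∪ {f}
  — 15 sets.
Step 4 adds 1:
  {b, c, e}  = {a, d, f}ᶜ
  — 16 sets.
Step 5: already closed under ᶜ and ∪.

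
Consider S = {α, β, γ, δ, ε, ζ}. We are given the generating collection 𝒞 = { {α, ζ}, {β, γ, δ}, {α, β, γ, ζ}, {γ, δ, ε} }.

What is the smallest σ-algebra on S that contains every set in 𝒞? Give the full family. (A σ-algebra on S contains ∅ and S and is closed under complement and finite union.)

σ(𝒞) (32 sets): { ∅, {β}, {γ}, {δ}, {ε}, {α, ζ}, {β, γ}, {β, δ}, {β, ε}, {γ, δ}, {γ, ε}, {δ, ε}, {α, β, ζ}, {α, γ, ζ}, {α, δ, ζ}, {α, ε, ζ}, {β, γ, δ}, {β, γ, ε}, {β, δ, ε}, {γ, δ, ε}, {α, β, γ, ζ}, {α, β, δ, ζ}, {α, β, ε, ζ}, {α, γ, δ, ζ}, {α, γ, ε, ζ}, {α, δ, ε, ζ}, {β, γ, δ, ε}, {α, β, γ, δ, ζ}, {α, β, γ, ε, ζ}, {α, β, δ, ε, ζ}, {α, γ, δ, ε, ζ}, S }

Derivation:
Seed the family with 𝒞 together with ∅ and S: { ∅, {α, ζ}, {β, γ, δ}, {γ, δ, ε}, {α, β, γ, ζ}, S }.
Iteration 1 adds 6:
  {δ, ε}  = complement {α, β, γ, ζ}
  {α, β, ζ}  = complement {γ, δ, ε}
  {α, ε, ζ}  = complement {β, γ, δ}
  {β, γ, δ, ε}  = complement {α, ζ}
  {α, β, γ, δ, ζ}  = {β, γ, δ} ∪ {α, ζ}
  {α, γ, δ, ε, ζ}  = {γ, δ, ε} ∪ {α, ζ}
  — 12 sets.
Iteration 2: +6 →
  {β}  = complement {α, γ, δ, ε, ζ}
  {ε}  = complement {α, β, γ, δ, ζ}
  {α, β, ε, ζ}  = {α, ε, ζ} ∪ {α, β, ζ}
  {α, δ, ε, ζ}  = {α, ζ} ∪ {δ, ε}
  {α, β, γ, ε, ζ}  = {α, β, γ, ζ} ∪ {α, ε, ζ}
  {α, β, δ, ε, ζ}  = {δ, ε} ∪ {α, β, ζ}
  — 18 sets.
Iteration 3 adds 6:
  {γ}  = complement {α, β, δ, ε, ζ}
  {δ}  = complement {α, β, γ, ε, ζ}
  {β, γ}  = complement {α, δ, ε, ζ}
  {β, ε}  = {β} ∪ {ε}
  {γ, δ}  = complement {α, β, ε, ζ}
  {β, δ, ε}  = {δ, ε} ∪ {β}
  — 24 sets.
Iteration 4. New:
  {β, δ}  = {β} ∪ {δ}
  {γ, ε}  = {ε} ∪ {γ}
  {α, γ, ζ}  = complement {β, δ, ε}
  {α, δ, ζ}  = {α, ζ} ∪ {δ}
  {β, γ, ε}  = {β, ε} ∪ {γ}
  {α, β, δ, ζ}  = {δ} ∪ {α, β, ζ}
  {α, γ, δ, ζ}  = complement {β, ε}
  {α, γ, ε, ζ}  = {γ} ∪ {α, ε, ζ}
  — 32 sets.
Iteration 5: stable.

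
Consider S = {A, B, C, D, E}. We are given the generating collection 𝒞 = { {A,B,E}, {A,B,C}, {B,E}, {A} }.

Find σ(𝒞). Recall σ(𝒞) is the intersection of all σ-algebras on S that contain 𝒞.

σ(𝒞) (32 sets): { ∅, {A}, {B}, {C}, {D}, {E}, {A,B}, {A,C}, {A,D}, {A,E}, {B,C}, {B,D}, {B,E}, {C,D}, {C,E}, {D,E}, {A,B,C}, {A,B,D}, {A,B,E}, {A,C,D}, {A,C,E}, {A,D,E}, {B,C,D}, {B,C,E}, {B,D,E}, {C,D,E}, {A,B,C,D}, {A,B,C,E}, {A,B,D,E}, {A,C,D,E}, {B,C,D,E}, S }

Trace:
Begin from { ∅, {A}, {B,E}, {A,B,C}, {A,B,E}, S } (that is, 𝒞 plus ∅ and S).
Pass 1: +5 →
  {C,D}  = ᶜ of {A,B,E}
  {D,E}  = ᶜ of {A,B,C}
  {A,C,D}  = ᶜ of {B,E}
  {A,B,C,E}  = {A,B,E} ∪ {A,B,C}
  {B,C,D,E}  = ᶜ of {A}
Pass 2 (7 new):
  {D}  = ᶜ of {A,B,C,E}
  {A,D,E}  = {D,E} ∪ {A}
  {B,D,E}  = {B,E} ∪ {D,E}
  {C,D,E}  = {C,D} ∪ {D,E}
  {A,B,C,D}  = {C,D} ∪ {A,B,C}
  {A,B,D,E}  = {D,E} ∪ {A,B,E}
  {A,C,D,E}  = {D,E} ∪ {A,C,D}
Pass 3: 7 new —
  {B}  = ᶜ of {A,C,D,E}
  {C}  = ᶜ of {A,B,D,E}
  {E}  = ᶜ of {A,B,C,D}
  {A,B}  = ᶜ of {C,D,E}
  {A,C}  = ᶜ of {B,D,E}
  {A,D}  = {D} ∪ {A}
  {B,C}  = ᶜ of {A,D,E}
Pass 4 adds 7:
  {A,E}  = {E} ∪ {A}
  {B,D}  = {B} ∪ {D}
  {C,E}  = {E} ∪ {C}
  {A,B,D}  = {A,B} ∪ {A,D}
  {A,C,E}  = {E} ∪ {A,C}
  {B,C,D}  = {C,D} ∪ {B}
  {B,C,E}  = ᶜ of {A,D}
Pass 5: stable.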